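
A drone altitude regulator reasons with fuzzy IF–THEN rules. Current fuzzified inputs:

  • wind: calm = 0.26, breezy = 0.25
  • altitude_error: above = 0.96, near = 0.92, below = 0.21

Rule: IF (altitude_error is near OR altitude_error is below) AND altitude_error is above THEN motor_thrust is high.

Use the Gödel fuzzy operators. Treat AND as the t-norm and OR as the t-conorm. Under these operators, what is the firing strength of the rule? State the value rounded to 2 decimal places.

0.92

firing strength: (near=0.92 OR below=0.21) = 0.92; AND[min(a, b)] with above=0.96 → w = 0.92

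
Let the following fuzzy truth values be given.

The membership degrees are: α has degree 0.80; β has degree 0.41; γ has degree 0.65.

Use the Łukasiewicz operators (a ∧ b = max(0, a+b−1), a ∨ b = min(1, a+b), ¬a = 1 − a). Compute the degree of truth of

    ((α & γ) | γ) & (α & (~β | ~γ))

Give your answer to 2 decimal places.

α & γ = max(0, a+b−1) on (0.80, 0.65) = 0.45
(α & γ) | γ = min(1, a+b) on (0.45, 0.65) = 1.00
~β = 1 − 0.41 = 0.59
~γ = 1 − 0.65 = 0.35
~β | ~γ = min(1, a+b) on (0.59, 0.35) = 0.94
α & (~β | ~γ) = max(0, a+b−1) on (0.80, 0.94) = 0.74
((α & γ) | γ) & (α & (~β | ~γ)) = max(0, a+b−1) on (1.00, 0.74) = 0.74

0.74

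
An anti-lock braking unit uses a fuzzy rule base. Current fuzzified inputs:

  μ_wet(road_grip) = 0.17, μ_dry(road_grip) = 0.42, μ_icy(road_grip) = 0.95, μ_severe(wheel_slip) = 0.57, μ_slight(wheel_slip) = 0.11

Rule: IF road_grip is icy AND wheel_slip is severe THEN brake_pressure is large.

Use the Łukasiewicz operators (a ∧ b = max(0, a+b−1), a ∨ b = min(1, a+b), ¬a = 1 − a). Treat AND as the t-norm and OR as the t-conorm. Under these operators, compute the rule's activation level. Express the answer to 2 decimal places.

0.52

firing strength: icy=0.95, severe=0.57; AND[max(0, a+b−1)] → w = 0.52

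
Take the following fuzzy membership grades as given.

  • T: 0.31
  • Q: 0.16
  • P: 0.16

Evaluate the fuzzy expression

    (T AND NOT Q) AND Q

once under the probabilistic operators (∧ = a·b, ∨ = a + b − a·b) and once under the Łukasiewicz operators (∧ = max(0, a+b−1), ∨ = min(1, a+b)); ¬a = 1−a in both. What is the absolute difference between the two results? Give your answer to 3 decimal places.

Under probabilistic:
  NOT Q = 1 − 0.1600 = 0.8400
  T AND NOT Q = a·b on (0.3100, 0.8400) = 0.2604
  (T AND NOT Q) AND Q = a·b on (0.2604, 0.1600) = 0.0417
  → value = 0.0417
Under Łukasiewicz:
  NOT Q = 1 − 0.16 = 0.84
  T AND NOT Q = max(0, a+b−1) on (0.31, 0.84) = 0.15
  (T AND NOT Q) AND Q = max(0, a+b−1) on (0.15, 0.16) = 0.00
  → value = 0.0000
|0.0417 − 0.0000| = 0.042

0.042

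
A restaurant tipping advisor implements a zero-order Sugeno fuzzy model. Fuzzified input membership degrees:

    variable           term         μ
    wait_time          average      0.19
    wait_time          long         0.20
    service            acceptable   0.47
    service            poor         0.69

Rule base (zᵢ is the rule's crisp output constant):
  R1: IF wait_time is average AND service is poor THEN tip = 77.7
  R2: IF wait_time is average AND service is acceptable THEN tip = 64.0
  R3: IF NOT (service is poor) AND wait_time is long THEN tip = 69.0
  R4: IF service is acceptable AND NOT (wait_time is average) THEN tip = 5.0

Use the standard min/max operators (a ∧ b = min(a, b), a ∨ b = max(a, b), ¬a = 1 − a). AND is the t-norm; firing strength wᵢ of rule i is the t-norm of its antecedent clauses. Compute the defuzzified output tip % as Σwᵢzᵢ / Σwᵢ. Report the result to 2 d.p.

R1 (z=77.7): average=0.19, poor=0.69; AND[min(a, b)] → w = 0.19
R2 (z=64.0): average=0.19, acceptable=0.47; AND[min(a, b)] → w = 0.19
R3 (z=69.0): ¬poor=1−0.69=0.31, long=0.20; AND[min(a, b)] → w = 0.20
R4 (z=5.0): acceptable=0.47, ¬average=1−0.19=0.81; AND[min(a, b)] → w = 0.47
Weighted average = (0.19·77.7 + 0.19·64.0 + 0.20·69.0 + 0.47·5.0) / (0.19 + 0.19 + 0.20 + 0.47)
  = 43.0730 / 1.0500 = 41.02

41.02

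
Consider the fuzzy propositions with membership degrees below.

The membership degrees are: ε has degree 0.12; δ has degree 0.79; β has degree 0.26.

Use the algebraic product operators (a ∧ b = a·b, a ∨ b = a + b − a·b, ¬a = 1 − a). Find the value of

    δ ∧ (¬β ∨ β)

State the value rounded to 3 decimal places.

0.638

¬β = 1 − 0.2600 = 0.7400
¬β ∨ β = a + b − a·b on (0.7400, 0.2600) = 0.8076
δ ∧ (¬β ∨ β) = a·b on (0.7900, 0.8076) = 0.6380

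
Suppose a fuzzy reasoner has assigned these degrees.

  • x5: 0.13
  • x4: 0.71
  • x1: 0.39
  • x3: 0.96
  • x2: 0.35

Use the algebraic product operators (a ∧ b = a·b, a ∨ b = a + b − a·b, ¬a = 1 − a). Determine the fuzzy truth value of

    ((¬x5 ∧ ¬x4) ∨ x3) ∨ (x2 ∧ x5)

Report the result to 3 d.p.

¬x5 = 1 − 0.1300 = 0.8700
¬x4 = 1 − 0.7100 = 0.2900
¬x5 ∧ ¬x4 = a·b on (0.8700, 0.2900) = 0.2523
(¬x5 ∧ ¬x4) ∨ x3 = a + b − a·b on (0.2523, 0.9600) = 0.9701
x2 ∧ x5 = a·b on (0.3500, 0.1300) = 0.0455
((¬x5 ∧ ¬x4) ∨ x3) ∨ (x2 ∧ x5) = a + b − a·b on (0.9701, 0.0455) = 0.9715

0.971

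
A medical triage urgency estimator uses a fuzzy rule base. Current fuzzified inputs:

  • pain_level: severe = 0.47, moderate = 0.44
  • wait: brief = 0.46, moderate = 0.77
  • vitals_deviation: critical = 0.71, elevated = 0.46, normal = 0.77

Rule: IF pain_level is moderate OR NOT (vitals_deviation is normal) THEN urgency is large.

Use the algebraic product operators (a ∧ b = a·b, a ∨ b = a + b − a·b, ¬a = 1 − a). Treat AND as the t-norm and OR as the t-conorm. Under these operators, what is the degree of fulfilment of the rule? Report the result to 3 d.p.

0.569

firing strength: moderate=0.44, ¬normal=1−0.77=0.23; OR[a + b − a·b] → w = 0.5688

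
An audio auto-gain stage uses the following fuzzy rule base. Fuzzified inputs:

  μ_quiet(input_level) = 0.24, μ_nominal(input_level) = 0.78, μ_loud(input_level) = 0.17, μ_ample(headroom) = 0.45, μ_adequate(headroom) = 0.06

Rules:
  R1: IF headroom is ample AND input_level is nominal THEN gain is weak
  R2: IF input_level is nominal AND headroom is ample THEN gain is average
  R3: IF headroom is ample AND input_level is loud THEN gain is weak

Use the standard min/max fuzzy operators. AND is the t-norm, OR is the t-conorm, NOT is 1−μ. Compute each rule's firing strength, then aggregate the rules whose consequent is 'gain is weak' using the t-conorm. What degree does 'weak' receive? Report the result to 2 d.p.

R1: ample=0.45, nominal=0.78; AND[min(a, b)] → w = 0.45
R2: nominal=0.78, ample=0.45; AND[min(a, b)] → w = 0.45
R3: ample=0.45, loud=0.17; AND[min(a, b)] → w = 0.17
Rules with consequent 'weak': {R1, R3} → strengths 0.45, 0.17
Aggregate via t-conorm [max(a, b)]: 0.45

0.45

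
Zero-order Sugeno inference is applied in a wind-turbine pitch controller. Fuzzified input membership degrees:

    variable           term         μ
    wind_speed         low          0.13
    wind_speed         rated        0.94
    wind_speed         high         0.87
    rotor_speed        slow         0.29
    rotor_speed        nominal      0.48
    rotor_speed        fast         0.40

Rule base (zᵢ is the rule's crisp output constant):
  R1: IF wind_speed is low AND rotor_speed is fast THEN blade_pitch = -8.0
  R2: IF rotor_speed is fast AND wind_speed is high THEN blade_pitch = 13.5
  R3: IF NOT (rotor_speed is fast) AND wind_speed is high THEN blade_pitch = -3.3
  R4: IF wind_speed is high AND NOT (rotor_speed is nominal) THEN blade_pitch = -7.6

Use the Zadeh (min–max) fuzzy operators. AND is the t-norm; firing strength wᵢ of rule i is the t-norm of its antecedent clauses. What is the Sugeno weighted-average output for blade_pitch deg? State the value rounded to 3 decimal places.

-0.953

R1 (z=-8.0): low=0.13, fast=0.40; AND[min(a, b)] → w = 0.13
R2 (z=13.5): fast=0.40, high=0.87; AND[min(a, b)] → w = 0.40
R3 (z=-3.3): ¬fast=1−0.40=0.60, high=0.87; AND[min(a, b)] → w = 0.60
R4 (z=-7.6): high=0.87, ¬nominal=1−0.48=0.52; AND[min(a, b)] → w = 0.52
Weighted average = (0.13·-8.0 + 0.40·13.5 + 0.60·-3.3 + 0.52·-7.6) / (0.13 + 0.40 + 0.60 + 0.52)
  = -1.5720 / 1.6500 = -0.953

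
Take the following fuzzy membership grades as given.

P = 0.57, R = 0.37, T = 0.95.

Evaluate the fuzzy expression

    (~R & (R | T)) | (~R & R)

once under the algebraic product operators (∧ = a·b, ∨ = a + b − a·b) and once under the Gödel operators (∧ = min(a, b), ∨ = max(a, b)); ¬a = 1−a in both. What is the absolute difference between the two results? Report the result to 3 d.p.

Under algebraic product:
  ~R = 1 − 0.3700 = 0.6300
  R | T = a + b − a·b on (0.3700, 0.9500) = 0.9685
  ~R & (R | T) = a·b on (0.6300, 0.9685) = 0.6102
  ~R = 1 − 0.3700 = 0.6300
  ~R & R = a·b on (0.6300, 0.3700) = 0.2331
  (~R & (R | T)) | (~R & R) = a + b − a·b on (0.6102, 0.2331) = 0.7010
  → value = 0.7010
Under Gödel:
  ~R = 1 − 0.37 = 0.63
  R | T = max(a, b) on (0.37, 0.95) = 0.95
  ~R & (R | T) = min(a, b) on (0.63, 0.95) = 0.63
  ~R = 1 − 0.37 = 0.63
  ~R & R = min(a, b) on (0.63, 0.37) = 0.37
  (~R & (R | T)) | (~R & R) = max(a, b) on (0.63, 0.37) = 0.63
  → value = 0.6300
|0.7010 − 0.6300| = 0.071

0.071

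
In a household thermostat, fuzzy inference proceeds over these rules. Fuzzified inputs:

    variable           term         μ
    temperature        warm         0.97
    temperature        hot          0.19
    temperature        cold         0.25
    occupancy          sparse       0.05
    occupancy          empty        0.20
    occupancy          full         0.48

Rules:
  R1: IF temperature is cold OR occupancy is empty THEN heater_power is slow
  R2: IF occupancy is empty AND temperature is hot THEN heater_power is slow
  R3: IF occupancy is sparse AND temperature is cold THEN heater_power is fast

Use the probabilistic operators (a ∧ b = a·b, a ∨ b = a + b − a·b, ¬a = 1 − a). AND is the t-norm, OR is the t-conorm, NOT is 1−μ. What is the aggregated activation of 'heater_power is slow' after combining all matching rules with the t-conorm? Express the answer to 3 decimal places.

R1: cold=0.25, empty=0.20; OR[a + b − a·b] → w = 0.4000
R2: empty=0.20, hot=0.19; AND[a·b] → w = 0.0380
R3: sparse=0.05, cold=0.25; AND[a·b] → w = 0.0125
Rules with consequent 'slow': {R1, R2} → strengths 0.4000, 0.0380
Aggregate via t-conorm [a + b − a·b]: 0.4228

0.423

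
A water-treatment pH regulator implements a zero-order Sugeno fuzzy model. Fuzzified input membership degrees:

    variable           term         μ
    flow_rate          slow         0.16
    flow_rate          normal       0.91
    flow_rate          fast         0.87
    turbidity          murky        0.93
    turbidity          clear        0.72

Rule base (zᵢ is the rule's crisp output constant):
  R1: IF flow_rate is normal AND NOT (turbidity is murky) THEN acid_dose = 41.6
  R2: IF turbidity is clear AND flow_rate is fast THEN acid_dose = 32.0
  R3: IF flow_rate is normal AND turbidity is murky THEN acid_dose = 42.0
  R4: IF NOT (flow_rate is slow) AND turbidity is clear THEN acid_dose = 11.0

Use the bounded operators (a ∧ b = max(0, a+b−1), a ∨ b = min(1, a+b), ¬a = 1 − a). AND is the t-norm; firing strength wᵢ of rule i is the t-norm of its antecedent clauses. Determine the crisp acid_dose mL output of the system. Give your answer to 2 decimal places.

30.31

R1 (z=41.6): normal=0.91, ¬murky=1−0.93=0.07; AND[max(0, a+b−1)] → w = 0.00
R2 (z=32.0): clear=0.72, fast=0.87; AND[max(0, a+b−1)] → w = 0.59
R3 (z=42.0): normal=0.91, murky=0.93; AND[max(0, a+b−1)] → w = 0.84
R4 (z=11.0): ¬slow=1−0.16=0.84, clear=0.72; AND[max(0, a+b−1)] → w = 0.56
Weighted average = (0.00·41.6 + 0.59·32.0 + 0.84·42.0 + 0.56·11.0) / (0.00 + 0.59 + 0.84 + 0.56)
  = 60.3200 / 1.9900 = 30.31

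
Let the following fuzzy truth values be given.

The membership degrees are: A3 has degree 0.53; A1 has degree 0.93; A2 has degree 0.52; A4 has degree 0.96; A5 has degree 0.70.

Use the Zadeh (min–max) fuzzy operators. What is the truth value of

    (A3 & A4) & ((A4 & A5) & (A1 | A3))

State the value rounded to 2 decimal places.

A3 & A4 = min(a, b) on (0.53, 0.96) = 0.53
A4 & A5 = min(a, b) on (0.96, 0.70) = 0.70
A1 | A3 = max(a, b) on (0.93, 0.53) = 0.93
(A4 & A5) & (A1 | A3) = min(a, b) on (0.70, 0.93) = 0.70
(A3 & A4) & ((A4 & A5) & (A1 | A3)) = min(a, b) on (0.53, 0.70) = 0.53

0.53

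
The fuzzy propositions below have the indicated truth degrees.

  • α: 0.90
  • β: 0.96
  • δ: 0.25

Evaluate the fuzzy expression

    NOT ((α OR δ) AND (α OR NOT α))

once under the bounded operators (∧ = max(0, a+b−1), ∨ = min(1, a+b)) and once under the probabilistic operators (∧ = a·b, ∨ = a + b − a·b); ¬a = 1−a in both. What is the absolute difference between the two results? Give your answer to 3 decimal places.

Under bounded:
  α OR δ = min(1, a+b) on (0.90, 0.25) = 1.00
  NOT α = 1 − 0.90 = 0.10
  α OR NOT α = min(1, a+b) on (0.90, 0.10) = 1.00
  (α OR δ) AND (α OR NOT α) = max(0, a+b−1) on (1.00, 1.00) = 1.00
  NOT ((α OR δ) AND (α OR NOT α)) = 1 − 1.00 = 0.00
  → value = 0.0000
Under probabilistic:
  α OR δ = a + b − a·b on (0.9000, 0.2500) = 0.9250
  NOT α = 1 − 0.9000 = 0.1000
  α OR NOT α = a + b − a·b on (0.9000, 0.1000) = 0.9100
  (α OR δ) AND (α OR NOT α) = a·b on (0.9250, 0.9100) = 0.8417
  NOT ((α OR δ) AND (α OR NOT α)) = 1 − 0.8417 = 0.1583
  → value = 0.1583
|0.0000 − 0.1583| = 0.158

0.158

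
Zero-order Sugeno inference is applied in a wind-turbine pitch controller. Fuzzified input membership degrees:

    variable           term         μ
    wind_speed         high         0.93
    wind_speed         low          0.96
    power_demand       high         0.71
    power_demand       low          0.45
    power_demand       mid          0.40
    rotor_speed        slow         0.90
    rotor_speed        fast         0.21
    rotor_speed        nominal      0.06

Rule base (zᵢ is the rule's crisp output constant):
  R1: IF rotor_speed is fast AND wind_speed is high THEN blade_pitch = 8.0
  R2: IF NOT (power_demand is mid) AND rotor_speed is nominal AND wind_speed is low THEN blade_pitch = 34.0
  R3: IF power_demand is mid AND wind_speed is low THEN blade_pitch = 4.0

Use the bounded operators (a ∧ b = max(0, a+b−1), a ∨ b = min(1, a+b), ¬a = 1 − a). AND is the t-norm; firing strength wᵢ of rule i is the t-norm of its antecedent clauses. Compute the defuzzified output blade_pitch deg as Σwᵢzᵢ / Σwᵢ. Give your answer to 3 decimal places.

R1 (z=8.0): fast=0.21, high=0.93; AND[max(0, a+b−1)] → w = 0.14
R2 (z=34.0): ¬mid=1−0.40=0.60, nominal=0.06, low=0.96; AND[max(0, a+b−1)] → w = 0.00
R3 (z=4.0): mid=0.40, low=0.96; AND[max(0, a+b−1)] → w = 0.36
Weighted average = (0.14·8.0 + 0.00·34.0 + 0.36·4.0) / (0.14 + 0.00 + 0.36)
  = 2.5600 / 0.5000 = 5.120

5.120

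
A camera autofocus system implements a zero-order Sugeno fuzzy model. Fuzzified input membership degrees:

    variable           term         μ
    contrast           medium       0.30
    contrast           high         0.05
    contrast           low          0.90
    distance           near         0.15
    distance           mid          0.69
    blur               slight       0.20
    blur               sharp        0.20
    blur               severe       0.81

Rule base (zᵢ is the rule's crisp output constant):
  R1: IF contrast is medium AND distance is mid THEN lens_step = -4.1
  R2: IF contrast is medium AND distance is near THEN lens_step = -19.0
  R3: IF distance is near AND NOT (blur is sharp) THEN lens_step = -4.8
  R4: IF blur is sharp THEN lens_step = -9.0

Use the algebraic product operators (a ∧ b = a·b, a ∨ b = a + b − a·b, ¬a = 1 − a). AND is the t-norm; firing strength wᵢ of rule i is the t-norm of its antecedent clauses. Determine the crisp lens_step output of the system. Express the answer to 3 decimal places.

-7.132

R1 (z=-4.1): medium=0.30, mid=0.69; AND[a·b] → w = 0.2070
R2 (z=-19.0): medium=0.30, near=0.15; AND[a·b] → w = 0.0450
R3 (z=-4.8): near=0.15, ¬sharp=1−0.20=0.80; AND[a·b] → w = 0.1200
R4 (z=-9.0): sharp=0.20 → w = 0.2000
Weighted average = (0.2070·-4.1 + 0.0450·-19.0 + 0.1200·-4.8 + 0.2000·-9.0) / (0.2070 + 0.0450 + 0.1200 + 0.2000)
  = -4.0797 / 0.5720 = -7.132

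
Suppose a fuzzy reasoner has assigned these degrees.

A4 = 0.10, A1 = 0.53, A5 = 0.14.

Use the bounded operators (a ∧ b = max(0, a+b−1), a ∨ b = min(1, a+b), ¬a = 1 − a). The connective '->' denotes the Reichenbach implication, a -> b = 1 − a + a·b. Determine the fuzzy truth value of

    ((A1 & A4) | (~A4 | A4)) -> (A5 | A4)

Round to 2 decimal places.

0.24

A1 & A4 = max(0, a+b−1) on (0.53, 0.10) = 0.00
~A4 = 1 − 0.10 = 0.90
~A4 | A4 = min(1, a+b) on (0.90, 0.10) = 1.00
(A1 & A4) | (~A4 | A4) = min(1, a+b) on (0.00, 1.00) = 1.00
A5 | A4 = min(1, a+b) on (0.14, 0.10) = 0.24
((A1 & A4) | (~A4 | A4)) -> (A5 | A4)  [Reichenbach: 1 − a + a·b] with a=1.00, b=0.24 → 0.24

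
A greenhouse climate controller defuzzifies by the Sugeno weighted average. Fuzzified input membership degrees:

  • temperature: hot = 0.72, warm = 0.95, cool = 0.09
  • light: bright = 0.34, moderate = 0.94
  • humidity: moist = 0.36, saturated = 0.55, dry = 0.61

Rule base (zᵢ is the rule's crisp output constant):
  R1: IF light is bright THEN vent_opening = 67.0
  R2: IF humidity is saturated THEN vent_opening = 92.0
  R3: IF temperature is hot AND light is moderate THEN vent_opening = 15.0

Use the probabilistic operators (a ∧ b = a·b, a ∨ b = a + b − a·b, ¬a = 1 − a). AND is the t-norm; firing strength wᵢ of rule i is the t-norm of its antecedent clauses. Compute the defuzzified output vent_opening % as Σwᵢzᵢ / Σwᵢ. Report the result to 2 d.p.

R1 (z=67.0): bright=0.34 → w = 0.3400
R2 (z=92.0): saturated=0.55 → w = 0.5500
R3 (z=15.0): hot=0.72, moderate=0.94; AND[a·b] → w = 0.6768
Weighted average = (0.3400·67.0 + 0.5500·92.0 + 0.6768·15.0) / (0.3400 + 0.5500 + 0.6768)
  = 83.5320 / 1.5668 = 53.31

53.31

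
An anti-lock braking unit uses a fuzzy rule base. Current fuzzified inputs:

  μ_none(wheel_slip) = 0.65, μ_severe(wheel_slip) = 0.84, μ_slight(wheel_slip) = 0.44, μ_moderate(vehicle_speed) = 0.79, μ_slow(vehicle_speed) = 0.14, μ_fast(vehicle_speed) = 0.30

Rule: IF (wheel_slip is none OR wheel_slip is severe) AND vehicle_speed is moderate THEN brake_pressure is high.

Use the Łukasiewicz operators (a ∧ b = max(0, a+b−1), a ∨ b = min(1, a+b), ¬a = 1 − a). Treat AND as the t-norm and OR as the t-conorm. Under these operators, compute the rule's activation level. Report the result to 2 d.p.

0.79

firing strength: (none=0.65 OR severe=0.84) = 1.00; AND[max(0, a+b−1)] with moderate=0.79 → w = 0.79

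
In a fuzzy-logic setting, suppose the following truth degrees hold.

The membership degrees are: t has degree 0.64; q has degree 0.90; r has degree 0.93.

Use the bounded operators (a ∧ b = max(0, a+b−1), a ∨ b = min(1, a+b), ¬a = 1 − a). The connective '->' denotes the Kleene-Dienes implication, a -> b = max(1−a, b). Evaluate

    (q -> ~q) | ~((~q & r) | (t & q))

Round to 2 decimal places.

~q = 1 − 0.90 = 0.10
q -> ~q  [Kleene-Dienes: max(1−a, b)] with a=0.90, b=0.10 → 0.10
~q = 1 − 0.90 = 0.10
~q & r = max(0, a+b−1) on (0.10, 0.93) = 0.03
t & q = max(0, a+b−1) on (0.64, 0.90) = 0.54
(~q & r) | (t & q) = min(1, a+b) on (0.03, 0.54) = 0.57
~((~q & r) | (t & q)) = 1 − 0.57 = 0.43
(q -> ~q) | ~((~q & r) | (t & q)) = min(1, a+b) on (0.10, 0.43) = 0.53

0.53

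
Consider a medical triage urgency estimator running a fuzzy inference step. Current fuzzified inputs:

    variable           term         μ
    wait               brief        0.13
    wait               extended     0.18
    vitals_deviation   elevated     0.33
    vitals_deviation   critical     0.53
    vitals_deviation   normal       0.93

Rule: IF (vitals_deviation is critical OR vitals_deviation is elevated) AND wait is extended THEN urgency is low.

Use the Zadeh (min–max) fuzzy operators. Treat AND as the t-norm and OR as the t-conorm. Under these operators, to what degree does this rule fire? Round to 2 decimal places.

firing strength: (critical=0.53 OR elevated=0.33) = 0.53; AND[min(a, b)] with extended=0.18 → w = 0.18

0.18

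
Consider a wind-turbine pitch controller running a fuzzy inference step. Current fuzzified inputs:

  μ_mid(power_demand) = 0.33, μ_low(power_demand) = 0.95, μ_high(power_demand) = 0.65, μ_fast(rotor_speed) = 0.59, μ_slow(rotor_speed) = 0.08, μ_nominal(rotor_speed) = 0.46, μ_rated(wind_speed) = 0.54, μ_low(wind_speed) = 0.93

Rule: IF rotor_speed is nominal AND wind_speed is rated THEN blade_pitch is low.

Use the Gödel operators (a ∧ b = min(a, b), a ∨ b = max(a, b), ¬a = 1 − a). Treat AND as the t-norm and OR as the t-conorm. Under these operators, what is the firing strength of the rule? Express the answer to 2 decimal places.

0.46

firing strength: nominal=0.46, rated=0.54; AND[min(a, b)] → w = 0.46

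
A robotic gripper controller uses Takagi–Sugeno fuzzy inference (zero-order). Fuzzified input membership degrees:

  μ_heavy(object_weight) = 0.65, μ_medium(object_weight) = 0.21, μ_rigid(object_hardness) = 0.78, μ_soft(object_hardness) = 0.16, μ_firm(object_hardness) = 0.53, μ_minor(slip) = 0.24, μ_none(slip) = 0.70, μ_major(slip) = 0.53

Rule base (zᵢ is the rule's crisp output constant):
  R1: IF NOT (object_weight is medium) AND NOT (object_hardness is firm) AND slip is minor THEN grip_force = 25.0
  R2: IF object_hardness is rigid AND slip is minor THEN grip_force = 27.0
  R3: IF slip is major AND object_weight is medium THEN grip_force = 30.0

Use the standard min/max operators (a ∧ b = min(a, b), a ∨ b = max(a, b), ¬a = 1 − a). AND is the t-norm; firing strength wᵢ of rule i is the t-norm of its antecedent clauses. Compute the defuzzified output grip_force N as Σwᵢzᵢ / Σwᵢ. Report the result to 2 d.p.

R1 (z=25.0): ¬medium=1−0.21=0.79, ¬firm=1−0.53=0.47, minor=0.24; AND[min(a, b)] → w = 0.24
R2 (z=27.0): rigid=0.78, minor=0.24; AND[min(a, b)] → w = 0.24
R3 (z=30.0): major=0.53, medium=0.21; AND[min(a, b)] → w = 0.21
Weighted average = (0.24·25.0 + 0.24·27.0 + 0.21·30.0) / (0.24 + 0.24 + 0.21)
  = 18.7800 / 0.6900 = 27.22

27.22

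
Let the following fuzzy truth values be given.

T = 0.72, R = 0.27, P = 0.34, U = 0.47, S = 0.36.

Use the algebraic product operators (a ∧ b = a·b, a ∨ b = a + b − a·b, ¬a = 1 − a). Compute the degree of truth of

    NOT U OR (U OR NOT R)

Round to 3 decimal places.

NOT U = 1 − 0.4700 = 0.5300
NOT R = 1 − 0.2700 = 0.7300
U OR NOT R = a + b − a·b on (0.4700, 0.7300) = 0.8569
NOT U OR (U OR NOT R) = a + b − a·b on (0.5300, 0.8569) = 0.9327

0.933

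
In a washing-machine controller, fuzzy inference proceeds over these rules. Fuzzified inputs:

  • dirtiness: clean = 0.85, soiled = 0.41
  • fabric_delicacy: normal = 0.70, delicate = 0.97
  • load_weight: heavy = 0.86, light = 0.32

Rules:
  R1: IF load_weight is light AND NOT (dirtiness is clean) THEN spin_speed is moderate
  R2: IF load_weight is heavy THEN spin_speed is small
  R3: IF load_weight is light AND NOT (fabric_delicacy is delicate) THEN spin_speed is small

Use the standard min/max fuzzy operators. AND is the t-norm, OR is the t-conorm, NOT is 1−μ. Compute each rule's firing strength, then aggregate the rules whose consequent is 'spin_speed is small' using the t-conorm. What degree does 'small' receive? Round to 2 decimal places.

0.86

R1: light=0.32, ¬clean=1−0.85=0.15; AND[min(a, b)] → w = 0.15
R2: heavy=0.86 → w = 0.86
R3: light=0.32, ¬delicate=1−0.97=0.03; AND[min(a, b)] → w = 0.03
Rules with consequent 'small': {R2, R3} → strengths 0.86, 0.03
Aggregate via t-conorm [max(a, b)]: 0.86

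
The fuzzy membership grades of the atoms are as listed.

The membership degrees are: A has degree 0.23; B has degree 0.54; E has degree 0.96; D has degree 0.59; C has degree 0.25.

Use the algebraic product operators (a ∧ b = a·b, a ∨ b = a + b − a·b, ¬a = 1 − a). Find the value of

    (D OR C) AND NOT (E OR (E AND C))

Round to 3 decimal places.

0.021

D OR C = a + b − a·b on (0.5900, 0.2500) = 0.6925
E AND C = a·b on (0.9600, 0.2500) = 0.2400
E OR (E AND C) = a + b − a·b on (0.9600, 0.2400) = 0.9696
NOT (E OR (E AND C)) = 1 − 0.9696 = 0.0304
(D OR C) AND NOT (E OR (E AND C)) = a·b on (0.6925, 0.0304) = 0.0211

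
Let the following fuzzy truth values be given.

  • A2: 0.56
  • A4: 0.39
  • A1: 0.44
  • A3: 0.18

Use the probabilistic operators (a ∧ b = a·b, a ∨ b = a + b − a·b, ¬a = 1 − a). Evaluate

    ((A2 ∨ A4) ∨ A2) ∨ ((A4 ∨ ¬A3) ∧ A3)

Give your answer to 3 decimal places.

0.901

A2 ∨ A4 = a + b − a·b on (0.5600, 0.3900) = 0.7316
(A2 ∨ A4) ∨ A2 = a + b − a·b on (0.7316, 0.5600) = 0.8819
¬A3 = 1 − 0.1800 = 0.8200
A4 ∨ ¬A3 = a + b − a·b on (0.3900, 0.8200) = 0.8902
(A4 ∨ ¬A3) ∧ A3 = a·b on (0.8902, 0.1800) = 0.1602
((A2 ∨ A4) ∨ A2) ∨ ((A4 ∨ ¬A3) ∧ A3) = a + b − a·b on (0.8819, 0.1602) = 0.9008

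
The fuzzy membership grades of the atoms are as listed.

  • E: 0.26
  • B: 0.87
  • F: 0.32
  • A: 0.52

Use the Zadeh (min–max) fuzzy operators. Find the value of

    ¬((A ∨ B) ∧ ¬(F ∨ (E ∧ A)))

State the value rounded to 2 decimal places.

0.32

A ∨ B = max(a, b) on (0.52, 0.87) = 0.87
E ∧ A = min(a, b) on (0.26, 0.52) = 0.26
F ∨ (E ∧ A) = max(a, b) on (0.32, 0.26) = 0.32
¬(F ∨ (E ∧ A)) = 1 − 0.32 = 0.68
(A ∨ B) ∧ ¬(F ∨ (E ∧ A)) = min(a, b) on (0.87, 0.68) = 0.68
¬((A ∨ B) ∧ ¬(F ∨ (E ∧ A))) = 1 − 0.68 = 0.32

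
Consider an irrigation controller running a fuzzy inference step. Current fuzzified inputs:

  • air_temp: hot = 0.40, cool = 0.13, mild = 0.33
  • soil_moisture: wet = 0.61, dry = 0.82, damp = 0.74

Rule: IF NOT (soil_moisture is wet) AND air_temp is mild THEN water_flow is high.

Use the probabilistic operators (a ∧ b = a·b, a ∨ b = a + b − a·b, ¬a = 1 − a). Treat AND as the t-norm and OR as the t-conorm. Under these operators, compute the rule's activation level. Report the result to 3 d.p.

firing strength: ¬wet=1−0.61=0.39, mild=0.33; AND[a·b] → w = 0.1287

0.129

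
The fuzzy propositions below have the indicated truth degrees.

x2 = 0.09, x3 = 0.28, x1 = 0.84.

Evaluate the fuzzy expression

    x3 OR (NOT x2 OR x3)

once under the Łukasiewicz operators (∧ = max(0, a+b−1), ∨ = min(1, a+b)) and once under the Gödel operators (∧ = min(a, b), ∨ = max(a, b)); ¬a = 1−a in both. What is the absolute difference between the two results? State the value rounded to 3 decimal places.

Under Łukasiewicz:
  NOT x2 = 1 − 0.09 = 0.91
  NOT x2 OR x3 = min(1, a+b) on (0.91, 0.28) = 1.00
  x3 OR (NOT x2 OR x3) = min(1, a+b) on (0.28, 1.00) = 1.00
  → value = 1.0000
Under Gödel:
  NOT x2 = 1 − 0.09 = 0.91
  NOT x2 OR x3 = max(a, b) on (0.91, 0.28) = 0.91
  x3 OR (NOT x2 OR x3) = max(a, b) on (0.28, 0.91) = 0.91
  → value = 0.9100
|1.0000 − 0.9100| = 0.090

0.090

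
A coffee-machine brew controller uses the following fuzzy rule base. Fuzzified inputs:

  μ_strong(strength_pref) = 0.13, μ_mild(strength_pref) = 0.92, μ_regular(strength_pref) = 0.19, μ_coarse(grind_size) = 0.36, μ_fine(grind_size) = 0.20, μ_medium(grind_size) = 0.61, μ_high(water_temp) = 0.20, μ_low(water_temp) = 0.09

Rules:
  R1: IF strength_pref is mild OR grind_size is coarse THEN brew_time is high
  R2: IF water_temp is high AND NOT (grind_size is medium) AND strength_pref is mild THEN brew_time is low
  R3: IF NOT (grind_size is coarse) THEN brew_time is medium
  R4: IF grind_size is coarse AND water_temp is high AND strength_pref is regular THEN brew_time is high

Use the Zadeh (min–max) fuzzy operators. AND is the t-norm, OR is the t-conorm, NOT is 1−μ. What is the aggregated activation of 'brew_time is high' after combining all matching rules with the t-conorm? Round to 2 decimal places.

0.92

R1: mild=0.92, coarse=0.36; OR[max(a, b)] → w = 0.92
R2: high=0.20, ¬medium=1−0.61=0.39, mild=0.92; AND[min(a, b)] → w = 0.20
R3: ¬coarse=1−0.36=0.64 → w = 0.64
R4: coarse=0.36, high=0.20, regular=0.19; AND[min(a, b)] → w = 0.19
Rules with consequent 'high': {R1, R4} → strengths 0.92, 0.19
Aggregate via t-conorm [max(a, b)]: 0.92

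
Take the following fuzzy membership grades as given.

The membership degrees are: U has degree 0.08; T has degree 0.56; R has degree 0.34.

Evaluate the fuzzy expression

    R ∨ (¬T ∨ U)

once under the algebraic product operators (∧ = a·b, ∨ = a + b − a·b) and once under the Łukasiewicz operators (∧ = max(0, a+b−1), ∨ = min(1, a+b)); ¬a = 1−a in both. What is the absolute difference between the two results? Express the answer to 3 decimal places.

Under algebraic product:
  ¬T = 1 − 0.5600 = 0.4400
  ¬T ∨ U = a + b − a·b on (0.4400, 0.0800) = 0.4848
  R ∨ (¬T ∨ U) = a + b − a·b on (0.3400, 0.4848) = 0.6600
  → value = 0.6600
Under Łukasiewicz:
  ¬T = 1 − 0.56 = 0.44
  ¬T ∨ U = min(1, a+b) on (0.44, 0.08) = 0.52
  R ∨ (¬T ∨ U) = min(1, a+b) on (0.34, 0.52) = 0.86
  → value = 0.8600
|0.6600 − 0.8600| = 0.200

0.200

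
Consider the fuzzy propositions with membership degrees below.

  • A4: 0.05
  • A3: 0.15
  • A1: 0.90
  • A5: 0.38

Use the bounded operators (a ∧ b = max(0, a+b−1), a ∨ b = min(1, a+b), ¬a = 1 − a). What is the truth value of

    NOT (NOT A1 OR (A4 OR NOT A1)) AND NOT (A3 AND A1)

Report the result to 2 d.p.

NOT A1 = 1 − 0.90 = 0.10
NOT A1 = 1 − 0.90 = 0.10
A4 OR NOT A1 = min(1, a+b) on (0.05, 0.10) = 0.15
NOT A1 OR (A4 OR NOT A1) = min(1, a+b) on (0.10, 0.15) = 0.25
NOT (NOT A1 OR (A4 OR NOT A1)) = 1 − 0.25 = 0.75
A3 AND A1 = max(0, a+b−1) on (0.15, 0.90) = 0.05
NOT (A3 AND A1) = 1 − 0.05 = 0.95
NOT (NOT A1 OR (A4 OR NOT A1)) AND NOT (A3 AND A1) = max(0, a+b−1) on (0.75, 0.95) = 0.70

0.70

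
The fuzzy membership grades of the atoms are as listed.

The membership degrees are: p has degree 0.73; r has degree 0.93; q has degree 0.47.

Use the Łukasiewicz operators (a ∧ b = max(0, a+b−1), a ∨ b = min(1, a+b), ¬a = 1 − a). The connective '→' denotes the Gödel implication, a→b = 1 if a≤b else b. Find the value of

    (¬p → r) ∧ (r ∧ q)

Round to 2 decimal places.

0.40

¬p = 1 − 0.73 = 0.27
¬p → r  [Gödel: 1 if a≤b else b] with a=0.27, b=0.93 → 1.00
r ∧ q = max(0, a+b−1) on (0.93, 0.47) = 0.40
(¬p → r) ∧ (r ∧ q) = max(0, a+b−1) on (1.00, 0.40) = 0.40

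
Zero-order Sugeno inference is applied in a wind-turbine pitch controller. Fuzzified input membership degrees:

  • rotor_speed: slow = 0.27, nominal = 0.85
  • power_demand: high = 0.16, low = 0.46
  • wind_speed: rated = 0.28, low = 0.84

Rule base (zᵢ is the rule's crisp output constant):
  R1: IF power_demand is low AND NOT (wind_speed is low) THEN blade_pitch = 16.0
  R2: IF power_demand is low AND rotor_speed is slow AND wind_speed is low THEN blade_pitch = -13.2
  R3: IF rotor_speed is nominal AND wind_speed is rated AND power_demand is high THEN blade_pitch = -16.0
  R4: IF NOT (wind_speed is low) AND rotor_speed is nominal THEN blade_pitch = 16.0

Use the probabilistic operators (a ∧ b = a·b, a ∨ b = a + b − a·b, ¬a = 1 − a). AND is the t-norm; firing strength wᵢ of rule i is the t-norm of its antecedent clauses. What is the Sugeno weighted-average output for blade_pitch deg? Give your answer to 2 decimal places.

3.88

R1 (z=16.0): low=0.46, ¬low=1−0.84=0.16; AND[a·b] → w = 0.0736
R2 (z=-13.2): low=0.46, slow=0.27, low=0.84; AND[a·b] → w = 0.1043
R3 (z=-16.0): nominal=0.85, rated=0.28, high=0.16; AND[a·b] → w = 0.0381
R4 (z=16.0): ¬low=1−0.84=0.16, nominal=0.85; AND[a·b] → w = 0.1360
Weighted average = (0.0736·16.0 + 0.1043·-13.2 + 0.0381·-16.0 + 0.1360·16.0) / (0.0736 + 0.1043 + 0.0381 + 0.1360)
  = 1.3672 / 0.3520 = 3.88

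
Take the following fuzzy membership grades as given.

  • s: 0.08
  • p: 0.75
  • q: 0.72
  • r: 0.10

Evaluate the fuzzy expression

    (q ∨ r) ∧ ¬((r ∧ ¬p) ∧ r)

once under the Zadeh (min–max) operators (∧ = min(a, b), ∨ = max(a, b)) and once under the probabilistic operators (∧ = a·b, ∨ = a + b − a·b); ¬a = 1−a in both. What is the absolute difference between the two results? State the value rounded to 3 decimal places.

Under Zadeh (min–max):
  q ∨ r = max(a, b) on (0.72, 0.10) = 0.72
  ¬p = 1 − 0.75 = 0.25
  r ∧ ¬p = min(a, b) on (0.10, 0.25) = 0.10
  (r ∧ ¬p) ∧ r = min(a, b) on (0.10, 0.10) = 0.10
  ¬((r ∧ ¬p) ∧ r) = 1 − 0.10 = 0.90
  (q ∨ r) ∧ ¬((r ∧ ¬p) ∧ r) = min(a, b) on (0.72, 0.90) = 0.72
  → value = 0.7200
Under probabilistic:
  q ∨ r = a + b − a·b on (0.7200, 0.1000) = 0.7480
  ¬p = 1 − 0.7500 = 0.2500
  r ∧ ¬p = a·b on (0.1000, 0.2500) = 0.0250
  (r ∧ ¬p) ∧ r = a·b on (0.0250, 0.1000) = 0.0025
  ¬((r ∧ ¬p) ∧ r) = 1 − 0.0025 = 0.9975
  (q ∨ r) ∧ ¬((r ∧ ¬p) ∧ r) = a·b on (0.7480, 0.9975) = 0.7461
  → value = 0.7461
|0.7200 − 0.7461| = 0.026

0.026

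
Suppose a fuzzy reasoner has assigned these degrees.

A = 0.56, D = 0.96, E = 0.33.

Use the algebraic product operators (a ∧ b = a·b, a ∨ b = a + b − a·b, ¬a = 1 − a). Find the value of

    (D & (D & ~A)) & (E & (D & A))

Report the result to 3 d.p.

~A = 1 − 0.5600 = 0.4400
D & ~A = a·b on (0.9600, 0.4400) = 0.4224
D & (D & ~A) = a·b on (0.9600, 0.4224) = 0.4055
D & A = a·b on (0.9600, 0.5600) = 0.5376
E & (D & A) = a·b on (0.3300, 0.5376) = 0.1774
(D & (D & ~A)) & (E & (D & A)) = a·b on (0.4055, 0.1774) = 0.0719

0.072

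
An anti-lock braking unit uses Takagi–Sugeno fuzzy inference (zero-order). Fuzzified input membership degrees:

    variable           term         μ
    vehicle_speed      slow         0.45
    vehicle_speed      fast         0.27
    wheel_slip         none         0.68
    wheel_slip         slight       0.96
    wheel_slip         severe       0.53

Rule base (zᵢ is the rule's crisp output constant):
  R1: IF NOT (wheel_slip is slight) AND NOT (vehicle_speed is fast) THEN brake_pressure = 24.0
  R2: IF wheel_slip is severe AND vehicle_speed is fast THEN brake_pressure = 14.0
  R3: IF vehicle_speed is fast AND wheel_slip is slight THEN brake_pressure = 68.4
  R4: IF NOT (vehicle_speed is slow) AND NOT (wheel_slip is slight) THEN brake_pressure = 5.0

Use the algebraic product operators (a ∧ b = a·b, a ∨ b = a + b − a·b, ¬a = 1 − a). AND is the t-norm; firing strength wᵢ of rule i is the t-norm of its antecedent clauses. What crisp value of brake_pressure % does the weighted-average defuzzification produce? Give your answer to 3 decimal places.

45.300

R1 (z=24.0): ¬slight=1−0.96=0.04, ¬fast=1−0.27=0.73; AND[a·b] → w = 0.0292
R2 (z=14.0): severe=0.53, fast=0.27; AND[a·b] → w = 0.1431
R3 (z=68.4): fast=0.27, slight=0.96; AND[a·b] → w = 0.2592
R4 (z=5.0): ¬slow=1−0.45=0.55, ¬slight=1−0.96=0.04; AND[a·b] → w = 0.0220
Weighted average = (0.0292·24.0 + 0.1431·14.0 + 0.2592·68.4 + 0.0220·5.0) / (0.0292 + 0.1431 + 0.2592 + 0.0220)
  = 20.5435 / 0.4535 = 45.300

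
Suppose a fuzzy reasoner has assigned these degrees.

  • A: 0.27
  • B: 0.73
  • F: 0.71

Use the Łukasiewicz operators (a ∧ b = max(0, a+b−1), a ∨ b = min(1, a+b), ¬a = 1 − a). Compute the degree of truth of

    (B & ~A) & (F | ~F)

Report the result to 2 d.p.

~A = 1 − 0.27 = 0.73
B & ~A = max(0, a+b−1) on (0.73, 0.73) = 0.46
~F = 1 − 0.71 = 0.29
F | ~F = min(1, a+b) on (0.71, 0.29) = 1.00
(B & ~A) & (F | ~F) = max(0, a+b−1) on (0.46, 1.00) = 0.46

0.46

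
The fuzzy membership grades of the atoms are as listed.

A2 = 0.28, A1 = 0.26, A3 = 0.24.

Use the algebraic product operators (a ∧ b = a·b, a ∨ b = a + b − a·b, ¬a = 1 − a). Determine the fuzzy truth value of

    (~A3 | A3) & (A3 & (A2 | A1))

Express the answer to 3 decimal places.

0.092

~A3 = 1 − 0.2400 = 0.7600
~A3 | A3 = a + b − a·b on (0.7600, 0.2400) = 0.8176
A2 | A1 = a + b − a·b on (0.2800, 0.2600) = 0.4672
A3 & (A2 | A1) = a·b on (0.2400, 0.4672) = 0.1121
(~A3 | A3) & (A3 & (A2 | A1)) = a·b on (0.8176, 0.1121) = 0.0917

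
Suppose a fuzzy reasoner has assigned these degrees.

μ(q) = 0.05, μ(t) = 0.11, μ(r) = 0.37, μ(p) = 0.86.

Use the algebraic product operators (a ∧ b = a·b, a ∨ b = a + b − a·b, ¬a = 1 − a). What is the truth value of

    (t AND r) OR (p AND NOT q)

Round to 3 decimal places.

0.824

t AND r = a·b on (0.1100, 0.3700) = 0.0407
NOT q = 1 − 0.0500 = 0.9500
p AND NOT q = a·b on (0.8600, 0.9500) = 0.8170
(t AND r) OR (p AND NOT q) = a + b − a·b on (0.0407, 0.8170) = 0.8244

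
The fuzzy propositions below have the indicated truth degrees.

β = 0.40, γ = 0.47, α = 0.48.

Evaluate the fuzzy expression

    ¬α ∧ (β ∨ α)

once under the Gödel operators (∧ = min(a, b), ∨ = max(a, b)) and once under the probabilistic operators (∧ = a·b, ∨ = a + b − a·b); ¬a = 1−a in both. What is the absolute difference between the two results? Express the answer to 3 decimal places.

Under Gödel:
  ¬α = 1 − 0.48 = 0.52
  β ∨ α = max(a, b) on (0.40, 0.48) = 0.48
  ¬α ∧ (β ∨ α) = min(a, b) on (0.52, 0.48) = 0.48
  → value = 0.4800
Under probabilistic:
  ¬α = 1 − 0.4800 = 0.5200
  β ∨ α = a + b − a·b on (0.4000, 0.4800) = 0.6880
  ¬α ∧ (β ∨ α) = a·b on (0.5200, 0.6880) = 0.3578
  → value = 0.3578
|0.4800 − 0.3578| = 0.122

0.122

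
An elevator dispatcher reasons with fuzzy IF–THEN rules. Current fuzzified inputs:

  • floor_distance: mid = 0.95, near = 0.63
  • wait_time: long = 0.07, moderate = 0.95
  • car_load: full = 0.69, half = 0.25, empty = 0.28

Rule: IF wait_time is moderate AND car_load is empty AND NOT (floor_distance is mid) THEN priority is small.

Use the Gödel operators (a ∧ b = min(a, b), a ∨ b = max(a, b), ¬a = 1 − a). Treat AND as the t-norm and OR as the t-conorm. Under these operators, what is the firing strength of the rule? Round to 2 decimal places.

firing strength: moderate=0.95, empty=0.28, ¬mid=1−0.95=0.05; AND[min(a, b)] → w = 0.05

0.05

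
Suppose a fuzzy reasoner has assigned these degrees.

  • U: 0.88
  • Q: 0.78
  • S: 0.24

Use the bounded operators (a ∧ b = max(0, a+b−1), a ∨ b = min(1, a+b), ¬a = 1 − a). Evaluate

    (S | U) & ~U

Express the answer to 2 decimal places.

0.12

S | U = min(1, a+b) on (0.24, 0.88) = 1.00
~U = 1 − 0.88 = 0.12
(S | U) & ~U = max(0, a+b−1) on (1.00, 0.12) = 0.12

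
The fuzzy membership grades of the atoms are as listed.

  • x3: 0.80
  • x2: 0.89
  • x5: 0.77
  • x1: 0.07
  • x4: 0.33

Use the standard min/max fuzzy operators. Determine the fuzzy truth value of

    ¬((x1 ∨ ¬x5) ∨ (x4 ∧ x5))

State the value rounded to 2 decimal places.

¬x5 = 1 − 0.77 = 0.23
x1 ∨ ¬x5 = max(a, b) on (0.07, 0.23) = 0.23
x4 ∧ x5 = min(a, b) on (0.33, 0.77) = 0.33
(x1 ∨ ¬x5) ∨ (x4 ∧ x5) = max(a, b) on (0.23, 0.33) = 0.33
¬((x1 ∨ ¬x5) ∨ (x4 ∧ x5)) = 1 − 0.33 = 0.67

0.67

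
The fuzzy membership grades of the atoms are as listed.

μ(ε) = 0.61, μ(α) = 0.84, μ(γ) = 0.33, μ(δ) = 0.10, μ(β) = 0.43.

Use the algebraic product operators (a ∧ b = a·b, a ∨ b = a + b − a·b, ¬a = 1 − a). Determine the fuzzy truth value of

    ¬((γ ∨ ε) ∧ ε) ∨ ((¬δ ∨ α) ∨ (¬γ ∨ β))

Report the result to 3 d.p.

0.999

γ ∨ ε = a + b − a·b on (0.3300, 0.6100) = 0.7387
(γ ∨ ε) ∧ ε = a·b on (0.7387, 0.6100) = 0.4506
¬((γ ∨ ε) ∧ ε) = 1 − 0.4506 = 0.5494
¬δ = 1 − 0.1000 = 0.9000
¬δ ∨ α = a + b − a·b on (0.9000, 0.8400) = 0.9840
¬γ = 1 − 0.3300 = 0.6700
¬γ ∨ β = a + b − a·b on (0.6700, 0.4300) = 0.8119
(¬δ ∨ α) ∨ (¬γ ∨ β) = a + b − a·b on (0.9840, 0.8119) = 0.9970
¬((γ ∨ ε) ∧ ε) ∨ ((¬δ ∨ α) ∨ (¬γ ∨ β)) = a + b − a·b on (0.5494, 0.9970) = 0.9986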